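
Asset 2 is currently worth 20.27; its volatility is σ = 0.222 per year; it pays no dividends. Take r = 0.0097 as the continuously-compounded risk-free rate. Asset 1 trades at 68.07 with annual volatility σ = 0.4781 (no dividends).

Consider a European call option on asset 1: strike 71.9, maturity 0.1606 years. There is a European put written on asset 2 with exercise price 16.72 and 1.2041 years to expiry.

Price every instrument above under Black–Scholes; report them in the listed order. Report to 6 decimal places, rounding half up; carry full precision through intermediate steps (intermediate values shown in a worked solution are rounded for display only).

price(asset 1 call K=71.9) = 3.681536
price(asset 2 put K=16.72) = 0.498480

[asset 1 call K=71.9]
σ√T = 0.4781·√0.1606 = 0.191598
d₁ = (ln(S/K) + (r+σ²/2)T) / (σ√T) = (ln(68.07/71.9) + (0.0097+0.4781²/2)·0.1606) / 0.191598 = (-0.054740 + 0.019913) / 0.191598 = -0.181771
d₂ = d₁ − σ√T = -0.181771 − 0.191598 = -0.373369
e^{−rT} = 0.998443
N(d₁) = 0.427881,  N(d₂) = 0.354437
price = S·N(d₁) − K·e^{−rT}·N(d₂) = 29.125887 − 25.444352 = 3.681536
[asset 2 put K=16.72]
σ√T = 0.222·√1.2041 = 0.243604
d₁ = (ln(S/K) + (r+σ²/2)T) / (σ√T) = (ln(20.27/16.72) + (0.0097+0.222²/2)·1.2041) / 0.243604 = (0.192536 + 0.041351) / 0.243604 = 0.960114
d₂ = d₁ − σ√T = 0.960114 − 0.243604 = 0.716510
e^{−rT} = 0.988388
N(−d₁) = 0.168499,  N(−d₂) = 0.236838
price = K·e^{−rT}·N(−d₂) − S·N(−d₁) = 3.913952 − 3.415472 = 0.498480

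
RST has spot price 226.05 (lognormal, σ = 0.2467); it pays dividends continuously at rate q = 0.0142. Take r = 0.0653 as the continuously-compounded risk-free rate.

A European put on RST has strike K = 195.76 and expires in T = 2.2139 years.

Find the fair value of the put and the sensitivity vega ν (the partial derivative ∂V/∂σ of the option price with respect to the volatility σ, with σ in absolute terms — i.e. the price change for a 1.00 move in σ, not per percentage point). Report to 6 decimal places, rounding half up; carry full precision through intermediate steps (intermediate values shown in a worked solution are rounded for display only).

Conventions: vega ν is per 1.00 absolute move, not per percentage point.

σ√T = 0.2467·√2.2139 = 0.367069
d₁ = (ln(S/K) + (r−q+σ²/2)T) / (σ√T) = (ln(226.05/195.76) + (0.0653−0.0142+0.2467²/2)·2.2139) / 0.367069 = (0.143867 + 0.180500) / 0.367069 = 0.883667
d₂ = d₁ − σ√T = 0.883667 − 0.367069 = 0.516598
e^{−rT} = 0.865396
e^{−qT} = 0.969052
N(−d₁) = 0.188438,  N(−d₂) = 0.302719
Put price V = K·e^{−rT}·N(−d₂) − S·e^{−qT}·N(−d₁) = 51.283551 − 41.278128 = 10.005423
φ(d₁) = (1/√(2π))·e^{−d₁²/2} = 0.269990
ν = S·e^{−qT}·φ(d₁)·√T = 87.998921

price = 10.005423
ν = 87.998921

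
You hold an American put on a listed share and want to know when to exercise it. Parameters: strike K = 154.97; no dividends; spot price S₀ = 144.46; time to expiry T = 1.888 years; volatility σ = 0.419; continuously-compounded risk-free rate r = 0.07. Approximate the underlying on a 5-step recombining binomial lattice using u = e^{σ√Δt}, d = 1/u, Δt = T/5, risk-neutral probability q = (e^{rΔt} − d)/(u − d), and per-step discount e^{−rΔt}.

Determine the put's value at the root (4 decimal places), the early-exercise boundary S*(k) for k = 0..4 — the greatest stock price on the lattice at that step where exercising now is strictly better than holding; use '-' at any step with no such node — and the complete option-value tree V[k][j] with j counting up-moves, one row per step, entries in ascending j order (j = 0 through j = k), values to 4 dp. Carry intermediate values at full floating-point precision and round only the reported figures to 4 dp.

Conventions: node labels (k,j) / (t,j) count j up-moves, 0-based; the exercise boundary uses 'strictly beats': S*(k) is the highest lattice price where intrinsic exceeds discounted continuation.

params: Δt=0.37760 u=1.29366 d=0.77300 q=0.48743 e^(-rΔt)=0.97391
t_5 payoffs: 115.0993 88.2445 43.3019 0.0000 0.0000 0.0000
t_4: node(4,0) S=51.5790 payoff=103.3910 vs cont=99.3485 → 103.3910 [stop]  node(4,1) S=86.3198 payoff=68.6502 vs cont=64.6077 → 68.6502 [stop]  node(4,2) S=144.4600 payoff=10.5100 vs cont=21.6163 → 21.6163 [wait]  node(4,3) S=241.7603 payoff=0.0000 vs cont=0.0000 → 0.0000 [wait]  node(4,4) S=404.5967 payoff=0.0000 vs cont=0.0000 → 0.0000 [wait]  ⇒ S*(4)=86.3198
t_3: node(3,0) S=66.7255 payoff=88.2445 vs cont=84.2020 → 88.2445 [stop]  node(3,1) S=111.6681 payoff=43.3019 vs cont=44.5318 → 44.5318 [wait]  node(3,2) S=186.8815 payoff=0.0000 vs cont=10.7909 → 10.7909 [wait]  node(3,3) S=312.7545 payoff=0.0000 vs cont=0.0000 → 0.0000 [wait]  ⇒ S*(3)=66.7255
t_2: node(2,0) S=86.3198 payoff=68.6502 vs cont=65.1915 → 68.6502 [stop]  node(2,1) S=144.4600 payoff=10.5100 vs cont=27.3528 → 27.3528 [wait]  node(2,2) S=241.7603 payoff=0.0000 vs cont=5.3868 → 5.3868 [wait]  ⇒ S*(2)=86.3198
t_1: node(1,0) S=111.6681 payoff=43.3019 vs cont=47.2550 → 47.2550 [wait]  node(1,1) S=186.8815 payoff=0.0000 vs cont=16.2117 → 16.2117 [wait]  ⇒ S*(1)=-
t_0: node(0,0) S=144.4600 payoff=10.5100 vs cont=31.2856 → 31.2856 [wait]  ⇒ S*(0)=-

price = 31.2856
boundary = - - 86.3198 66.7255 86.3198
tree:
31.2856
47.2550 16.2117
68.6502 27.3528 5.3868
88.2445 44.5318 10.7909 0.0000
103.3910 68.6502 21.6163 0.0000 0.0000
115.0993 88.2445 43.3019 0.0000 0.0000 0.0000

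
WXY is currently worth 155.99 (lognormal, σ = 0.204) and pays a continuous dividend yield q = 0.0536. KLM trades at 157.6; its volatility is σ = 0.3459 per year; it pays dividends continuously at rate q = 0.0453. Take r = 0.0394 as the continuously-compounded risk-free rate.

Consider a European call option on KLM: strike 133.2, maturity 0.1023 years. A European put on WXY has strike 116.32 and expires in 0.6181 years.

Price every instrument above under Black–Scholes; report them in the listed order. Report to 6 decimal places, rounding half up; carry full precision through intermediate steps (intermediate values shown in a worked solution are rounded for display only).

price(KLM call K=133.2) = 24.658668
price(WXY put K=116.32) = 0.318328

[KLM call K=133.2]
σ√T = 0.3459·√0.1023 = 0.110634
d₁ = (ln(S/K) + (r−q+σ²/2)T) / (σ√T) = (ln(157.6/133.2) + (0.0394−0.0453+0.3459²/2)·0.1023) / 0.110634 = (0.168208 + 0.005516) / 0.110634 = 1.570267
d₂ = d₁ − σ√T = 1.570267 − 0.110634 = 1.459633
e^{−rT} = 0.995977
e^{−qT} = 0.995377
N(d₁) = 0.941823,  N(d₂) = 0.927804
price = S·e^{−qT}·N(d₁) − K·e^{−rT}·N(d₂) = 147.745108 − 123.086440 = 24.658668
[WXY put K=116.32]
σ√T = 0.204·√0.6181 = 0.160383
d₁ = (ln(S/K) + (r−q+σ²/2)T) / (σ√T) = (ln(155.99/116.32) + (0.0394−0.0536+0.204²/2)·0.6181) / 0.160383 = (0.293447 + 0.004084) / 0.160383 = 1.855125
d₂ = d₁ − σ√T = 1.855125 − 0.160383 = 1.694741
e^{−rT} = 0.975941
e^{−qT} = 0.967413
N(−d₁) = 0.031789,  N(−d₂) = 0.045062
price = K·e^{−rT}·N(−d₂) − S·e^{−qT}·N(−d₁) = 5.115533 − 4.797205 = 0.318328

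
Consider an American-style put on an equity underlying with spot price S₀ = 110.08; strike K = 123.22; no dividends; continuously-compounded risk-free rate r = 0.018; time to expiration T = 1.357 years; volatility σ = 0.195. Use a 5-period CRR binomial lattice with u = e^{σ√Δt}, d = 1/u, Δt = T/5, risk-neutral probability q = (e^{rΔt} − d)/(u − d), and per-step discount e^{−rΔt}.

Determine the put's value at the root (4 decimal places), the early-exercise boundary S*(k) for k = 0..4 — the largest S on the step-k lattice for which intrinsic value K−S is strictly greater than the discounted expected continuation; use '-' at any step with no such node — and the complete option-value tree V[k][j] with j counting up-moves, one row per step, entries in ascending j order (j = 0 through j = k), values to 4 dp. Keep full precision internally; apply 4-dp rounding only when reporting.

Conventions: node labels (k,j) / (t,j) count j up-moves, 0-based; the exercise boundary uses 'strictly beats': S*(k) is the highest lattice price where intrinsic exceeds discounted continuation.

params: Δt=0.27140 u=1.10693 d=0.90340 q=0.49869 e^(-rΔt)=0.99513
t_5 payoffs: 56.9809 42.0581 23.7735 1.3695 0.0000 0.0000
t_4: node(4,0) S=73.3218 payoff=49.8982 vs cont=49.2977 → 49.8982 [stop]  node(4,1) S=89.8402 payoff=33.3798 vs cont=32.7793 → 33.3798 [stop]  node(4,2) S=110.0800 payoff=13.1400 vs cont=12.5395 → 13.1400 [stop]  node(4,3) S=134.8795 payoff=0.0000 vs cont=0.6832 → 0.6832 [wait]  node(4,4) S=165.2661 payoff=0.0000 vs cont=0.0000 → 0.0000 [wait]  ⇒ S*(4)=110.0800
t_3: node(3,0) S=81.1619 payoff=42.0581 vs cont=41.4577 → 42.0581 [stop]  node(3,1) S=99.4465 payoff=23.7735 vs cont=23.1730 → 23.7735 [stop]  node(3,2) S=121.8505 payoff=1.3695 vs cont=6.8942 → 6.8942 [wait]  node(3,3) S=149.3017 payoff=0.0000 vs cont=0.3408 → 0.3408 [wait]  ⇒ S*(3)=99.4465
t_2: node(2,0) S=89.8402 payoff=33.3798 vs cont=32.7793 → 33.3798 [stop]  node(2,1) S=110.0800 payoff=13.1400 vs cont=15.2812 → 15.2812 [wait]  node(2,2) S=134.8795 payoff=0.0000 vs cont=3.6085 → 3.6085 [wait]  ⇒ S*(2)=89.8402
t_1: node(1,0) S=99.4465 payoff=23.7735 vs cont=24.2356 → 24.2356 [wait]  node(1,1) S=121.8505 payoff=1.3695 vs cont=9.4140 → 9.4140 [wait]  ⇒ S*(1)=-
t_0: node(0,0) S=110.0800 payoff=13.1400 vs cont=16.7622 → 16.7622 [wait]  ⇒ S*(0)=-

price = 16.7622
boundary = - - 89.8402 99.4465 110.0800
tree:
16.7622
24.2356 9.4140
33.3798 15.2812 3.6085
42.0581 23.7735 6.8942 0.3408
49.8982 33.3798 13.1400 0.6832 0.0000
56.9809 42.0581 23.7735 1.3695 0.0000 0.0000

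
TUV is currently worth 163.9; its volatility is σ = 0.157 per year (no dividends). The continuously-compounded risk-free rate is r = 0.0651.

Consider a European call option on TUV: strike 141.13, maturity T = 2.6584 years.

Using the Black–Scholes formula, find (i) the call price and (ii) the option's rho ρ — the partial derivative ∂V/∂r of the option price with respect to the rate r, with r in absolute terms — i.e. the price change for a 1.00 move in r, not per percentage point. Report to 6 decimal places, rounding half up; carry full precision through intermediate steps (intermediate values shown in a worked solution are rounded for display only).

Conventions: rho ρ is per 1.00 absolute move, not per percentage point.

σ√T = 0.157·√2.6584 = 0.255982
d₁ = (ln(S/K) + (r+σ²/2)T) / (σ√T) = (ln(163.9/141.13) + (0.0651+0.157²/2)·2.6584) / 0.255982 = (0.149575 + 0.205825) / 0.255982 = 1.388379
d₂ = d₁ − σ√T = 1.388379 − 0.255982 = 1.132397
e^{−rT} = 0.841086
N(d₁) = 0.917489,  N(d₂) = 0.871266
Call price V = S·N(d₁) − K·e^{−rT}·N(d₂) = 150.376472 − 103.421392 = 46.955080
ρ = K·T·e^{−rT}·N(d₂) = 274.935429

price = 46.955080
ρ = 274.935429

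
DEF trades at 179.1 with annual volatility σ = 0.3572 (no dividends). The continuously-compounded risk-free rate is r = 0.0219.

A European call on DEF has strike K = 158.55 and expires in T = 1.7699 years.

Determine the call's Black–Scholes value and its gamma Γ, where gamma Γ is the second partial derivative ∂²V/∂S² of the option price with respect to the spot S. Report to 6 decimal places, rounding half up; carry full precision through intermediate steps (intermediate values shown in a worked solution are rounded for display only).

σ√T = 0.3572·√1.7699 = 0.475210
d₁ = (ln(S/K) + (r+σ²/2)T) / (σ√T) = (ln(179.1/158.55) + (0.0219+0.3572²/2)·1.7699) / 0.475210 = (0.121874 + 0.151673) / 0.475210 = 0.575635
d₂ = d₁ − σ√T = 0.575635 − 0.475210 = 0.100424
e^{−rT} = 0.961981
N(d₁) = 0.717569,  N(d₂) = 0.539996
Call price V = S·N(d₁) − K·e^{−rT}·N(d₂) = 128.516597 − 82.361346 = 46.155251
φ(d₁) = (1/√(2π))·e^{−d₁²/2} = 0.338032
Γ = φ(d₁) / (S·σ·√T) = 0.003972

price = 46.155251
Γ = 0.003972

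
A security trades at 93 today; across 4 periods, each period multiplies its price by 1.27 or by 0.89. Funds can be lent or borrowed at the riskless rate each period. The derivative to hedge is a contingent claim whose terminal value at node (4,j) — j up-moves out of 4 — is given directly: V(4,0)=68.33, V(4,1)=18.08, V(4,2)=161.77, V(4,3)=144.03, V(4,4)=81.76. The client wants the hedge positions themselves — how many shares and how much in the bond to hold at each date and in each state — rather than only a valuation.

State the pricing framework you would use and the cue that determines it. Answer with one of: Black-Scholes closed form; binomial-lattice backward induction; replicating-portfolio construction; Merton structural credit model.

Key observation: a price alone would not answer the question — the per-node share/bond construction on the spot-93, 1.27/0.89 tree is required, and only the replicating-portfolio method yields it.

framework: replicating-portfolio construction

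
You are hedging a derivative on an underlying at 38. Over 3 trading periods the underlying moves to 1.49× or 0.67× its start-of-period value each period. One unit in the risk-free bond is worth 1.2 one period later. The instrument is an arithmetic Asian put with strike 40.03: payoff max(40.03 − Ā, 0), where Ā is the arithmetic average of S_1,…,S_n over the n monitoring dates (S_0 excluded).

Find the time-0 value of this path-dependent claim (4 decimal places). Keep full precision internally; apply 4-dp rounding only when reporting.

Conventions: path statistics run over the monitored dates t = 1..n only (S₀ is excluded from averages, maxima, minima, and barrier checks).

price = 1.8722

Risk-neutral up-probability p* = (R−d)/(u−d) = (1.2−0.67)/(1.49−0.67) = 0.6463; the claim prices as the p*-weighted sum of path payoffs discounted by R^3.
Enumerate all 2^3 = 8 price paths (U = up ×1.49, D = down ×0.67); each path with k up-moves has probability p*^k·(1−p*)^(3−k).
DDD: Ā=17.9824, payoff=22.0476, prob=0.044234
UDD: Ā=39.9907, payoff=0.0393, prob=0.080841
DUD: Ā=29.6040, payoff=10.4260, prob=0.080841
UUD: Ā=65.8358, payoff=0.0000, prob=0.147743
DDU: Ā=22.6450, payoff=17.3850, prob=0.080841
UDU: Ā=50.3597, payoff=0.0000, prob=0.147743
DUU: Ā=39.9730, payoff=0.0570, prob=0.147743
UUU: Ā=88.8953, payoff=0.0000, prob=0.270014
Price = Σ prob·payoff / R^3 = 3.235097 / 1.728000 = 1.8722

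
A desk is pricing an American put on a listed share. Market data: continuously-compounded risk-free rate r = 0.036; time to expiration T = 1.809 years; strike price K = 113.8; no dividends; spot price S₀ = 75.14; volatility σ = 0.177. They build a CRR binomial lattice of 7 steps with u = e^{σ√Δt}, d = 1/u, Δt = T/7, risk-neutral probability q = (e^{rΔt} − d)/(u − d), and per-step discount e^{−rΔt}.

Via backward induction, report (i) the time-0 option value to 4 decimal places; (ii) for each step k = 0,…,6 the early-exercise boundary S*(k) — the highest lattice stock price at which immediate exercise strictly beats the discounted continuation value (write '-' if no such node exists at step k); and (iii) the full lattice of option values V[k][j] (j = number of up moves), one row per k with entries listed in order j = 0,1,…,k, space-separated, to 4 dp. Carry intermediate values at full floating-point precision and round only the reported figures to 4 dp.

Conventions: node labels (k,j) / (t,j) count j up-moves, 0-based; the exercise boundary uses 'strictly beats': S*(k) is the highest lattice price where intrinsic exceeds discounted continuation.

Δt=0.25843  u=1.09415  d=0.91395  q=0.52939  discount=0.99074
step 7 (expiry): payoffs max(K−S,0) = 73.7753 65.8837 56.4361 45.1258 31.5854 15.3753 0.0000 0.0000
step 6: (k=6,j=0): S=43.7931, K−S=70.0069, hold=68.9531 ⇒ V=70.0069 exercise | (k=6,j=1): S=52.4277, K−S=61.3723, hold=60.3185 ⇒ V=61.3723 exercise | (k=6,j=2): S=62.7648, K−S=51.0352, hold=49.9814 ⇒ V=51.0352 exercise | (k=6,j=3): S=75.1400, K−S=38.6600, hold=37.6062 ⇒ V=38.6600 exercise | (k=6,j=4): S=89.9552, K−S=23.8448, hold=22.7910 ⇒ V=23.8448 exercise | (k=6,j=5): S=107.6915, K−S=6.1085, hold=7.1688 ⇒ V=7.1688 continue | (k=6,j=6): S=128.9249, K−S=0.0000, hold=0.0000 ⇒ V=0.0000 continue  boundary S*=89.9552
step 5: (k=5,j=0): S=47.9163, K−S=65.8837, hold=64.8299 ⇒ V=65.8837 exercise | (k=5,j=1): S=57.3639, K−S=56.4361, hold=55.3823 ⇒ V=56.4361 exercise | (k=5,j=2): S=68.6742, K−S=45.1258, hold=44.0720 ⇒ V=45.1258 exercise | (k=5,j=3): S=82.2146, K−S=31.5854, hold=30.5316 ⇒ V=31.5854 exercise | (k=5,j=4): S=98.4247, K−S=15.3753, hold=14.8776 ⇒ V=15.3753 exercise | (k=5,j=5): S=117.8309, K−S=0.0000, hold=3.3425 ⇒ V=3.3425 continue  boundary S*=98.4247
step 4: (k=4,j=0): S=52.4277, K−S=61.3723, hold=60.3185 ⇒ V=61.3723 exercise | (k=4,j=1): S=62.7648, K−S=51.0352, hold=49.9814 ⇒ V=51.0352 exercise | (k=4,j=2): S=75.1400, K−S=38.6600, hold=37.6062 ⇒ V=38.6600 exercise | (k=4,j=3): S=89.9552, K−S=23.8448, hold=22.7910 ⇒ V=23.8448 exercise | (k=4,j=4): S=107.6915, K−S=6.1085, hold=8.9219 ⇒ V=8.9219 continue  boundary S*=89.9552
step 3: (k=3,j=0): S=57.3639, K−S=56.4361, hold=55.3823 ⇒ V=56.4361 exercise | (k=3,j=1): S=68.6742, K−S=45.1258, hold=44.0720 ⇒ V=45.1258 exercise | (k=3,j=2): S=82.2146, K−S=31.5854, hold=30.5316 ⇒ V=31.5854 exercise | (k=3,j=3): S=98.4247, K−S=15.3753, hold=15.7971 ⇒ V=15.7971 continue  boundary S*=82.2146
step 2: (k=2,j=0): S=62.7648, K−S=51.0352, hold=49.9814 ⇒ V=51.0352 exercise | (k=2,j=1): S=75.1400, K−S=38.6600, hold=37.6062 ⇒ V=38.6600 exercise | (k=2,j=2): S=89.9552, K−S=23.8448, hold=23.0122 ⇒ V=23.8448 exercise  boundary S*=89.9552
step 1: (k=1,j=0): S=68.6742, K−S=45.1258, hold=44.0720 ⇒ V=45.1258 exercise | (k=1,j=1): S=82.2146, K−S=31.5854, hold=30.5316 ⇒ V=31.5854 exercise  boundary S*=82.2146
step 0: (k=0,j=0): S=75.1400, K−S=38.6600, hold=37.6062 ⇒ V=38.6600 exercise  boundary S*=75.1400

price = 38.6600
boundary = 75.1400 82.2146 89.9552 82.2146 89.9552 98.4247 89.9552
tree:
38.6600
45.1258 31.5854
51.0352 38.6600 23.8448
56.4361 45.1258 31.5854 15.7971
61.3723 51.0352 38.6600 23.8448 8.9219
65.8837 56.4361 45.1258 31.5854 15.3753 3.3425
70.0069 61.3723 51.0352 38.6600 23.8448 7.1688 0.0000
73.7753 65.8837 56.4361 45.1258 31.5854 15.3753 0.0000 0.0000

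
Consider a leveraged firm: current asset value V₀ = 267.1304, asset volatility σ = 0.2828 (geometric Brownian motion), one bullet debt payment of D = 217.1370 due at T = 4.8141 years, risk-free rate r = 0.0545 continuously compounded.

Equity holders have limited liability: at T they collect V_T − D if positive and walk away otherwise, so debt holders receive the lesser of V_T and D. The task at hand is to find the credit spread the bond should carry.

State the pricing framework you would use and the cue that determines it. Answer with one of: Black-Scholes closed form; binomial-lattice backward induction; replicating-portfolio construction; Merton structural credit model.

framework: Merton structural credit model

Key observation: a levered firm with one bullet debt due at 4.8141 years is the canonical structural-credit setup: equity is a call on the firm's assets struck at the face value.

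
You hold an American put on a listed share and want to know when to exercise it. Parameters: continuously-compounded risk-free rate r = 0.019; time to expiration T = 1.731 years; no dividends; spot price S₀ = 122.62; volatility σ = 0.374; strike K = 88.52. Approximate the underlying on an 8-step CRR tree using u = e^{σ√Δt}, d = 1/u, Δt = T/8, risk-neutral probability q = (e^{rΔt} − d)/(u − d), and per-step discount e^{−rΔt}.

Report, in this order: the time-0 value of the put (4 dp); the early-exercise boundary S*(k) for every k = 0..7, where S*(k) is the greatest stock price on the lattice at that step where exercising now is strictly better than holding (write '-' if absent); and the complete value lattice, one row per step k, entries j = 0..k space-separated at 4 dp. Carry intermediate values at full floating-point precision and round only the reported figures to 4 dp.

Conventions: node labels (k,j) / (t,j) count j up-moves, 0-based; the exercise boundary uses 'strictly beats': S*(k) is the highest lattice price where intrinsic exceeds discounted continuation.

params: Δt=0.21638 u=1.19002 d=0.84032 q=0.46840 e^(-rΔt)=0.99590
t_8 payoffs: 58.0322 45.3447 27.3774 1.9330 0.0000 0.0000 0.0000 0.0000 0.0000
t_7: node(7,0) S=36.2811 payoff=52.2389 vs cont=51.8757 → 52.2389 [stop]  node(7,1) S=51.3795 payoff=37.1405 vs cont=36.7774 → 37.1405 [stop]  node(7,2) S=72.7609 payoff=15.7591 vs cont=15.3959 → 15.7591 [stop]  node(7,3) S=103.0403 payoff=0.0000 vs cont=1.0234 → 1.0234 [wait]  node(7,4) S=145.9203 payoff=0.0000 vs cont=0.0000 → 0.0000 [wait]  node(7,5) S=206.6447 payoff=0.0000 vs cont=0.0000 → 0.0000 [wait]  node(7,6) S=292.6396 payoff=0.0000 vs cont=0.0000 → 0.0000 [wait]  node(7,7) S=414.4210 payoff=0.0000 vs cont=0.0000 → 0.0000 [wait]  ⇒ S*(7)=72.7609
t_6: node(6,0) S=43.1753 payoff=45.3447 vs cont=44.9815 → 45.3447 [stop]  node(6,1) S=61.1426 payoff=27.3774 vs cont=27.0142 → 27.3774 [stop]  node(6,2) S=86.5870 payoff=1.9330 vs cont=8.8206 → 8.8206 [wait]  node(6,3) S=122.6200 payoff=0.0000 vs cont=0.5418 → 0.5418 [wait]  node(6,4) S=173.6481 payoff=0.0000 vs cont=0.0000 → 0.0000 [wait]  node(6,5) S=245.9114 payoff=0.0000 vs cont=0.0000 → 0.0000 [wait]  node(6,6) S=348.2470 payoff=0.0000 vs cont=0.0000 → 0.0000 [wait]  ⇒ S*(6)=61.1426
t_5: node(5,0) S=51.3795 payoff=37.1405 vs cont=36.7774 → 37.1405 [stop]  node(5,1) S=72.7609 payoff=15.7591 vs cont=18.6088 → 18.6088 [wait]  node(5,2) S=103.0403 payoff=0.0000 vs cont=4.9225 → 4.9225 [wait]  node(5,3) S=145.9203 payoff=0.0000 vs cont=0.2868 → 0.2868 [wait]  node(5,4) S=206.6447 payoff=0.0000 vs cont=0.0000 → 0.0000 [wait]  node(5,5) S=292.6396 payoff=0.0000 vs cont=0.0000 → 0.0000 [wait]  ⇒ S*(5)=51.3795
t_4: node(4,0) S=61.1426 payoff=27.3774 vs cont=28.3435 → 28.3435 [wait]  node(4,1) S=86.5870 payoff=1.9330 vs cont=12.1481 → 12.1481 [wait]  node(4,2) S=122.6200 payoff=0.0000 vs cont=2.7399 → 2.7399 [wait]  node(4,3) S=173.6481 payoff=0.0000 vs cont=0.1519 → 0.1519 [wait]  node(4,4) S=245.9114 payoff=0.0000 vs cont=0.0000 → 0.0000 [wait]  ⇒ S*(4)=-
t_3: node(3,0) S=72.7609 payoff=15.7591 vs cont=20.6725 → 20.6725 [wait]  node(3,1) S=103.0403 payoff=0.0000 vs cont=7.7096 → 7.7096 [wait]  node(3,2) S=145.9203 payoff=0.0000 vs cont=1.5214 → 1.5214 [wait]  node(3,3) S=206.6447 payoff=0.0000 vs cont=0.0804 → 0.0804 [wait]  ⇒ S*(3)=-
t_2: node(2,0) S=86.5870 payoff=1.9330 vs cont=14.5408 → 14.5408 [wait]  node(2,1) S=122.6200 payoff=0.0000 vs cont=4.7913 → 4.7913 [wait]  node(2,2) S=173.6481 payoff=0.0000 vs cont=0.8430 → 0.8430 [wait]  ⇒ S*(2)=-
t_1: node(1,0) S=103.0403 payoff=0.0000 vs cont=9.9333 → 9.9333 [wait]  node(1,1) S=145.9203 payoff=0.0000 vs cont=2.9299 → 2.9299 [wait]  ⇒ S*(1)=-
t_0: node(0,0) S=122.6200 payoff=0.0000 vs cont=6.6256 → 6.6256 [wait]  ⇒ S*(0)=-

price = 6.6256
boundary = - - - - - 51.3795 61.1426 72.7609
tree:
6.6256
9.9333 2.9299
14.5408 4.7913 0.8430
20.6725 7.7096 1.5214 0.0804
28.3435 12.1481 2.7399 0.1519 0.0000
37.1405 18.6088 4.9225 0.2868 0.0000 0.0000
45.3447 27.3774 8.8206 0.5418 0.0000 0.0000 0.0000
52.2389 37.1405 15.7591 1.0234 0.0000 0.0000 0.0000 0.0000
58.0322 45.3447 27.3774 1.9330 0.0000 0.0000 0.0000 0.0000 0.0000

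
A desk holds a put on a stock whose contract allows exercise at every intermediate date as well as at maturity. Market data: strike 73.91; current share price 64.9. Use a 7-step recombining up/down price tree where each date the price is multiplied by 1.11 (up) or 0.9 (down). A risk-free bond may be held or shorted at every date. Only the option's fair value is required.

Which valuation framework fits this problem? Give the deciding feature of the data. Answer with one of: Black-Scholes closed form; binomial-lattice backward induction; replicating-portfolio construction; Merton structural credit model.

framework: binomial-lattice backward induction

Key observation: the exercise right at every one of the 7 steps is what matters: each node needs max(73.91 − S, continuation), which only the stepwise tree valuation starting from spot 64.9 delivers.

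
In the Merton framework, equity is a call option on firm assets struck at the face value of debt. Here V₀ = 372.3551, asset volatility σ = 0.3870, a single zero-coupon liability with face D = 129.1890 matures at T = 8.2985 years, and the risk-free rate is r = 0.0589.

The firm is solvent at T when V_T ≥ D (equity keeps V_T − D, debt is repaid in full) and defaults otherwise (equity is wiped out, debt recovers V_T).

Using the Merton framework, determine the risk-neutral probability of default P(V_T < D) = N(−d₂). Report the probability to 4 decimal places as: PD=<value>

Equity is a call on the firm's assets struck at D = 129.1890:
d₁ = [ln(V₀/D) + (r + σ²/2)T] / (σ√T)
   = [ln(372.3551/129.1890) + (0.0589 + 0.5·0.3870²)·8.2985] / (0.3870·√8.2985)
   = [1.058572 + 1.110211] / 1.114835 = 1.945383
d₂ = d₁ − σ√T = 1.945383 − 1.114835 = 0.830548
risk-neutral PD = N(−d₂) = N(-0.830548) = 0.203115

PD=0.2031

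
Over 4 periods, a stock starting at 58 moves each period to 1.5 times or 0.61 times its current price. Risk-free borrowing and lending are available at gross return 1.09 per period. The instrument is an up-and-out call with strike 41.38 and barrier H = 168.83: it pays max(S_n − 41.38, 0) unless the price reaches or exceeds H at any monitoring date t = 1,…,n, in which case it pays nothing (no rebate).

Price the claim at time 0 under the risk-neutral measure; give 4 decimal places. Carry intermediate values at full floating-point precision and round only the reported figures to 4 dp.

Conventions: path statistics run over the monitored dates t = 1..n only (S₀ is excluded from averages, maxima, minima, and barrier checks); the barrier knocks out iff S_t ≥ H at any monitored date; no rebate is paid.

price = 13.8679

Set p* = 0.5393 (from d < R < u); the path-dependent value is the discounted p*-expectation over all price paths.
Enumerate all 2^4 = 16 price paths (U = up ×1.5, D = down ×0.61); each path with k up-moves has probability p*^k·(1−p*)^(4−k).
DDDD: M=35.3800, payoff=0.0000, prob=0.045038
UDDD: M=87.0000, payoff=0.0000, prob=0.052727
DUDD: M=53.0700, payoff=0.0000, prob=0.052727
UUDD: M=130.5000, payoff=7.1791, prob=0.061729
DDUD: M=35.3800, payoff=0.0000, prob=0.052727
UDUD: M=87.0000, payoff=7.1791, prob=0.061729
DUUD: M=79.6050, payoff=7.1791, prob=0.061729
UUUD: M=195.7500, payoff=0.0000, prob=0.072268
DDDU: M=35.3800, payoff=0.0000, prob=0.052727
UDDU: M=87.0000, payoff=7.1791, prob=0.061729
DUDU: M=53.0700, payoff=7.1791, prob=0.061729
UUDU: M=130.5000, payoff=78.0275, prob=0.072268
DDUU: M=48.5590, payoff=7.1791, prob=0.061729
UDUU: M=119.4075, payoff=78.0275, prob=0.072268
DUUU: M=119.4075, payoff=78.0275, prob=0.072268
UUUU: M=293.6250, payoff=0.0000, prob=0.084607
Price = Σ prob·payoff / R^4 = 19.575672 / 1.411582 = 13.8679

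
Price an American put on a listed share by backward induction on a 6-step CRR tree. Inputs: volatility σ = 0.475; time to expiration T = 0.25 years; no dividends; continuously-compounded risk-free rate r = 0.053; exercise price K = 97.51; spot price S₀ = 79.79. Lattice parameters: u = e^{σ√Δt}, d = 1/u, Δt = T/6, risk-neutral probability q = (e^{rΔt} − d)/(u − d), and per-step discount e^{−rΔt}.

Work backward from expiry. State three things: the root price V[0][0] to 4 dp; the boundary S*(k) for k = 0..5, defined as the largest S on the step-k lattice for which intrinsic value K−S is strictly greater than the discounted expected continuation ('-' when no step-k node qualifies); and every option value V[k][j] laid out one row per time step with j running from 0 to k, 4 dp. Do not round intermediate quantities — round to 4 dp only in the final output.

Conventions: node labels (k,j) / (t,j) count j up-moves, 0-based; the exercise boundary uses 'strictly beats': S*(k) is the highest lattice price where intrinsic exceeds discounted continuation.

price = 19.2008
boundary = - - 65.7251 72.4169 79.7900 87.9138
tree:
19.2008
25.2310 12.9400
31.7849 18.4461 7.2024
37.8584 25.0931 11.5323 2.6769
43.3706 31.7849 17.7200 5.0709 0.1689
48.3734 37.8584 25.0931 9.5962 0.3302 0.0000
52.9140 43.3706 31.7849 17.7200 0.6452 0.0000 0.0000

Δt=0.04167  u=1.10182  d=0.90759  q=0.48716  discount=0.99779
step 6 (expiry): payoffs max(K−S,0) = 52.9140 43.3706 31.7849 17.7200 0.6452 0.0000 0.0000
step 5: (k=5,j=0): S=49.1366, K−S=48.3734, hold=48.1583 ⇒ V=48.3734 exercise | (k=5,j=1): S=59.6516, K−S=37.8584, hold=37.6433 ⇒ V=37.8584 exercise | (k=5,j=2): S=72.4169, K−S=25.0931, hold=24.8780 ⇒ V=25.0931 exercise | (k=5,j=3): S=87.9138, K−S=9.5962, hold=9.3811 ⇒ V=9.5962 exercise | (k=5,j=4): S=106.7271, K−S=0.0000, hold=0.3302 ⇒ V=0.3302 continue | (k=5,j=5): S=129.5663, K−S=0.0000, hold=0.0000 ⇒ V=0.0000 continue  boundary S*=87.9138
step 4: (k=4,j=0): S=54.1394, K−S=43.3706, hold=43.1555 ⇒ V=43.3706 exercise | (k=4,j=1): S=65.7251, K−S=31.7849, hold=31.5698 ⇒ V=31.7849 exercise | (k=4,j=2): S=79.7900, K−S=17.7200, hold=17.5049 ⇒ V=17.7200 exercise | (k=4,j=3): S=96.8648, K−S=0.6452, hold=5.0709 ⇒ V=5.0709 continue | (k=4,j=4): S=117.5935, K−S=0.0000, hold=0.1689 ⇒ V=0.1689 continue  boundary S*=79.7900
step 3: (k=3,j=0): S=59.6516, K−S=37.8584, hold=37.6433 ⇒ V=37.8584 exercise | (k=3,j=1): S=72.4169, K−S=25.0931, hold=24.8780 ⇒ V=25.0931 exercise | (k=3,j=2): S=87.9138, K−S=9.5962, hold=11.5323 ⇒ V=11.5323 continue | (k=3,j=3): S=106.7271, K−S=0.0000, hold=2.6769 ⇒ V=2.6769 continue  boundary S*=72.4169
step 2: (k=2,j=0): S=65.7251, K−S=31.7849, hold=31.5698 ⇒ V=31.7849 exercise | (k=2,j=1): S=79.7900, K−S=17.7200, hold=18.4461 ⇒ V=18.4461 continue | (k=2,j=2): S=96.8648, K−S=0.6452, hold=7.2024 ⇒ V=7.2024 continue  boundary S*=65.7251
step 1: (k=1,j=0): S=72.4169, K−S=25.0931, hold=25.2310 ⇒ V=25.2310 continue | (k=1,j=1): S=87.9138, K−S=9.5962, hold=12.9400 ⇒ V=12.9400 continue  boundary S*=-
step 0: (k=0,j=0): S=79.7900, K−S=17.7200, hold=19.2008 ⇒ V=19.2008 continue  boundary S*=-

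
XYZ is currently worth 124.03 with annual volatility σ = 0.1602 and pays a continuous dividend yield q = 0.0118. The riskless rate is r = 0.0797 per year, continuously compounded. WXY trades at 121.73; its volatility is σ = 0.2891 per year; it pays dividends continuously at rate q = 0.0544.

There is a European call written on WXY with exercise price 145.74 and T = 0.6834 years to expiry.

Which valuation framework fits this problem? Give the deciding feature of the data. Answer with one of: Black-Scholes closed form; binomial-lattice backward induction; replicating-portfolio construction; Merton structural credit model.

Key observation: with WXY following a GBM at constant σ and r, the European call struck at 145.74 prices in closed form — nothing here needs a stepwise model or a balance sheet.

framework: Black-Scholes closed form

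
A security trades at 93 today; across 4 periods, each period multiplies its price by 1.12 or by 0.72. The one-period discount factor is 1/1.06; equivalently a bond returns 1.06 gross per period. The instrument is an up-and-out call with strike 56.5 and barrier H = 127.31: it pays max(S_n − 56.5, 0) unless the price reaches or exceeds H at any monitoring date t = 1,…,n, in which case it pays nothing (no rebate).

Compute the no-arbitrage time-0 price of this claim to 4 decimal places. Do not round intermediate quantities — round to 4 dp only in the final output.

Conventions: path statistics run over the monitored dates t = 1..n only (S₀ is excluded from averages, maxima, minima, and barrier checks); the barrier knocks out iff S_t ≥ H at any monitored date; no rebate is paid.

Risk-neutral up-probability p* = (R−d)/(u−d) = (1.06−0.72)/(1.12−0.72) = 0.8500; the claim prices as the p*-weighted sum of path payoffs discounted by R^4.
Enumerate all 2^4 = 16 price paths (U = up ×1.12, D = down ×0.72); each path with k up-moves has probability p*^k·(1−p*)^(4−k).
DDDD: M=66.9600, payoff=0.0000, prob=0.000506
UDDD: M=104.1600, payoff=0.0000, prob=0.002869
DUDD: M=74.9952, payoff=0.0000, prob=0.002869
UUDD: M=116.6592, payoff=3.9761, prob=0.016256
DDUD: M=66.9600, payoff=0.0000, prob=0.002869
UDUD: M=104.1600, payoff=3.9761, prob=0.016256
DUUD: M=83.9946, payoff=3.9761, prob=0.016256
UUUD: M=130.6583, payoff=0.0000, prob=0.092119
DDDU: M=66.9600, payoff=0.0000, prob=0.002869
UDDU: M=104.1600, payoff=3.9761, prob=0.016256
DUDU: M=74.9952, payoff=3.9761, prob=0.016256
UUDU: M=116.6592, payoff=37.5740, prob=0.092119
DDUU: M=66.9600, payoff=3.9761, prob=0.016256
UDUU: M=104.1600, payoff=37.5740, prob=0.092119
DUUU: M=94.0740, payoff=37.5740, prob=0.092119
UUUU: M=146.3373, payoff=0.0000, prob=0.522006
Price = Σ prob·payoff / R^4 = 10.771626 / 1.262477 = 8.5321

price = 8.5321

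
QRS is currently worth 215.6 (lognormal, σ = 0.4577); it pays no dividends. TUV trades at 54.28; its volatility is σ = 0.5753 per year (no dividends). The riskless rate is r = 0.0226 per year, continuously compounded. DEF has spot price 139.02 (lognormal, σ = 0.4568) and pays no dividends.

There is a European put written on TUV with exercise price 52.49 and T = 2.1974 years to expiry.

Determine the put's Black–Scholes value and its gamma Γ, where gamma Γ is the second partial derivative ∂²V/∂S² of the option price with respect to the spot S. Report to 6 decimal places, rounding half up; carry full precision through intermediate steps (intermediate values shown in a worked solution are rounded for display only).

price = 15.117473
Γ = 0.007513

σ√T = 0.5753·√2.1974 = 0.852803
d₁ = (ln(S/K) + (r+σ²/2)T) / (σ√T) = (ln(54.28/52.49) + (0.0226+0.5753²/2)·2.1974) / 0.852803 = (0.033533 + 0.413298) / 0.852803 = 0.523956
d₂ = d₁ − σ√T = 0.523956 − 0.852803 = -0.328848
e^{−rT} = 0.951552
N(−d₁) = 0.300155,  N(−d₂) = 0.628865
Put price V = K·e^{−rT}·N(−d₂) − S·N(−d₁) = 31.409868 − 16.292395 = 15.117473
φ(d₁) = (1/√(2π))·e^{−d₁²/2} = 0.347774
Γ = φ(d₁) / (S·σ·√T) = 0.007513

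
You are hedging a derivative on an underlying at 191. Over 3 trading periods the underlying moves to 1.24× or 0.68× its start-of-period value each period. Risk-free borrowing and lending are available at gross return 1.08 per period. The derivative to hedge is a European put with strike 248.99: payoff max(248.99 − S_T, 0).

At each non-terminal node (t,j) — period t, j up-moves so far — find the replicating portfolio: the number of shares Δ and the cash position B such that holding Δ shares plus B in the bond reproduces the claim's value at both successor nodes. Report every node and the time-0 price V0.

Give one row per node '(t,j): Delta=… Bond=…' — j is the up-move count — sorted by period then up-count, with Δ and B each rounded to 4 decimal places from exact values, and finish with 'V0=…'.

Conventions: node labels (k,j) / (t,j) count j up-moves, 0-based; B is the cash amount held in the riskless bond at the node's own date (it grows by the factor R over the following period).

Since d<R<u, set p* = (R−d)/(u−d) = 0.7143; price each node as the discounted p*-expectation of its children.
Payoffs at expiry: V(3,0)=188.9335, V(3,1)=139.4752, V(3,2)=49.2865, V(3,3)=0.0000
Node (2,0) S=88.3184: V=(p*·139.4752+(1−p*)·188.9335)/1.08=142.2279; Δ=(139.4752−188.9335)/(109.5148−60.0565)=-1.0000; B=V−Δ·S=230.5463
Node (2,1) S=161.0512: V=(p*·49.2865+(1−p*)·139.4752)/1.08=69.4951; Δ=(49.2865−139.4752)/(199.7035−109.5148)=-1.0000; B=V−Δ·S=230.5463
Node (2,2) S=293.6816: V=(p*·0.0000+(1−p*)·49.2865)/1.08=13.0388; Δ=(0.0000−49.2865)/(364.1652−199.7035)=-0.2997; B=V−Δ·S=101.0504
Node (1,0) S=129.8800: V=(p*·69.4951+(1−p*)·142.2279)/1.08=83.5888; Δ=(69.4951−142.2279)/(161.0512−88.3184)=-1.0000; B=V−Δ·S=213.4688
Node (1,1) S=236.8400: V=(p*·13.0388+(1−p*)·69.4951)/1.08=27.0085; Δ=(13.0388−69.4951)/(293.6816−161.0512)=-0.4257; B=V−Δ·S=127.8234
Node (0,0) S=191.0000: V=(p*·27.0085+(1−p*)·83.5888)/1.08=39.9762; Δ=(27.0085−83.5888)/(236.8400−129.8800)=-0.5290; B=V−Δ·S=141.0125
Check: Δ(0,0)·S0 + B(0,0) = 39.9762 = V0.

(0,0): Delta=-0.5290 Bond=141.0125
(1,0): Delta=-1.0000 Bond=213.4688
(1,1): Delta=-0.4257 Bond=127.8234
(2,0): Delta=-1.0000 Bond=230.5463
(2,1): Delta=-1.0000 Bond=230.5463
(2,2): Delta=-0.2997 Bond=101.0504
V0=39.9762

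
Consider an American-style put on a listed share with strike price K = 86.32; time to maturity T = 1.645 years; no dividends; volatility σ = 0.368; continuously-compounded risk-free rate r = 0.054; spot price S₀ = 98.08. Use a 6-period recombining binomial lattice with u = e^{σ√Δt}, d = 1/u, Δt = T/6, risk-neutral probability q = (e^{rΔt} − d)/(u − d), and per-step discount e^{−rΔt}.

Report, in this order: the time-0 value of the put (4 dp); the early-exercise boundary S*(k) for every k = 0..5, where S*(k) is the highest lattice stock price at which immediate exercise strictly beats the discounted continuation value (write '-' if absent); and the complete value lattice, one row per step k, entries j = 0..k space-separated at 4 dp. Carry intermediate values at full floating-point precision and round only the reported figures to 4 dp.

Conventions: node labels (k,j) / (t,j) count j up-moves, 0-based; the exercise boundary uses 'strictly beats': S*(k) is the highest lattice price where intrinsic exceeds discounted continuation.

Δt=0.27417  u=1.21250  d=0.82474  q=0.49044  discount=0.98530
step 6 (expiry): payoffs max(K−S,0) = 55.4540 40.9419 19.6065 0.0000 0.0000 0.0000 0.0000
step 5: (k=5,j=0): S=37.4251, K−S=48.8949, hold=47.6263 ⇒ V=48.8949 exercise | (k=5,j=1): S=55.0212, K−S=31.2988, hold=30.0302 ⇒ V=31.2988 exercise | (k=5,j=2): S=80.8904, K−S=5.4296, hold=9.8439 ⇒ V=9.8439 continue | (k=5,j=3): S=118.9225, K−S=0.0000, hold=0.0000 ⇒ V=0.0000 continue | (k=5,j=4): S=174.8359, K−S=0.0000, hold=0.0000 ⇒ V=0.0000 continue | (k=5,j=5): S=257.0382, K−S=0.0000, hold=0.0000 ⇒ V=0.0000 continue  boundary S*=55.0212
step 4: (k=4,j=0): S=45.3781, K−S=40.9419, hold=39.6733 ⇒ V=40.9419 exercise | (k=4,j=1): S=66.7135, K−S=19.6065, hold=20.4711 ⇒ V=20.4711 continue | (k=4,j=2): S=98.0800, K−S=0.0000, hold=4.9423 ⇒ V=4.9423 continue | (k=4,j=3): S=144.1940, K−S=0.0000, hold=0.0000 ⇒ V=0.0000 continue | (k=4,j=4): S=211.9894, K−S=0.0000, hold=0.0000 ⇒ V=0.0000 continue  boundary S*=45.3781
step 3: (k=3,j=0): S=55.0212, K−S=31.2988, hold=30.4480 ⇒ V=31.2988 exercise | (k=3,j=1): S=80.8904, K−S=5.4296, hold=12.6662 ⇒ V=12.6662 continue | (k=3,j=2): S=118.9225, K−S=0.0000, hold=2.4814 ⇒ V=2.4814 continue | (k=3,j=3): S=174.8359, K−S=0.0000, hold=0.0000 ⇒ V=0.0000 continue  boundary S*=55.0212
step 2: (k=2,j=0): S=66.7135, K−S=19.6065, hold=21.8349 ⇒ V=21.8349 continue | (k=2,j=1): S=98.0800, K−S=0.0000, hold=7.5584 ⇒ V=7.5584 continue | (k=2,j=2): S=144.1940, K−S=0.0000, hold=1.2458 ⇒ V=1.2458 continue  boundary S*=-
step 1: (k=1,j=0): S=80.8904, K−S=5.4296, hold=14.6152 ⇒ V=14.6152 continue | (k=1,j=1): S=118.9225, K−S=0.0000, hold=4.3969 ⇒ V=4.3969 continue  boundary S*=-
step 0: (k=0,j=0): S=98.0800, K−S=0.0000, hold=9.4626 ⇒ V=9.4626 continue  boundary S*=-

price = 9.4626
boundary = - - - 55.0212 45.3781 55.0212
tree:
9.4626
14.6152 4.3969
21.8349 7.5584 1.2458
31.2988 12.6662 2.4814 0.0000
40.9419 20.4711 4.9423 0.0000 0.0000
48.8949 31.2988 9.8439 0.0000 0.0000 0.0000
55.4540 40.9419 19.6065 0.0000 0.0000 0.0000 0.0000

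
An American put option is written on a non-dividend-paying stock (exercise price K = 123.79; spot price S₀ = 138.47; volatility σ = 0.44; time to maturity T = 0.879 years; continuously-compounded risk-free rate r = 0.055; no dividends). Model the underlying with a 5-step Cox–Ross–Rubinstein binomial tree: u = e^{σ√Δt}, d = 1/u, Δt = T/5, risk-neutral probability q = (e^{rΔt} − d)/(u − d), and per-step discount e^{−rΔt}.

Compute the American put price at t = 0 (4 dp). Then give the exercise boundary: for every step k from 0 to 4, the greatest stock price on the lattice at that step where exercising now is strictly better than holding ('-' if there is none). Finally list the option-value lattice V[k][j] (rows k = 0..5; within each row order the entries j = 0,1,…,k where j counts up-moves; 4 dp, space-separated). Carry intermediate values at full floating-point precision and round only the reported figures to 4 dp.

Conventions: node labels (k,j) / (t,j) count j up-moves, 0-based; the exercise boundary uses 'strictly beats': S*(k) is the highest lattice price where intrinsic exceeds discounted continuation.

price = 13.0874
boundary = - - - 79.6146 95.7445
tree:
13.0874
20.3323 5.5098
30.6149 9.6127 1.1799
44.1754 16.5552 2.2919 0.0000
57.5879 28.0455 4.4519 0.0000 0.0000
68.7408 44.1754 8.6478 0.0000 0.0000 0.0000

params: Δt=0.17580 u=1.20260 d=0.83153 q=0.48019 e^(-rΔt)=0.99038
t_5 payoffs: 68.7408 44.1754 8.6478 0.0000 0.0000 0.0000
t_4: node(4,0) S=66.2021 payoff=57.5879 vs cont=56.3968 → 57.5879 [stop]  node(4,1) S=95.7445 payoff=28.0455 vs cont=26.8544 → 28.0455 [stop]  node(4,2) S=138.4700 payoff=0.0000 vs cont=4.4519 → 4.4519 [wait]  node(4,3) S=200.2616 payoff=0.0000 vs cont=0.0000 → 0.0000 [wait]  node(4,4) S=289.6275 payoff=0.0000 vs cont=0.0000 → 0.0000 [wait]  ⇒ S*(4)=95.7445
t_3: node(3,0) S=79.6146 payoff=44.1754 vs cont=42.9843 → 44.1754 [stop]  node(3,1) S=115.1422 payoff=8.6478 vs cont=16.5552 → 16.5552 [wait]  node(3,2) S=166.5239 payoff=0.0000 vs cont=2.2919 → 2.2919 [wait]  node(3,3) S=240.8345 payoff=0.0000 vs cont=0.0000 → 0.0000 [wait]  ⇒ S*(3)=79.6146
t_2: node(2,0) S=95.7445 payoff=28.0455 vs cont=30.6149 → 30.6149 [wait]  node(2,1) S=138.4700 payoff=0.0000 vs cont=9.6127 → 9.6127 [wait]  node(2,2) S=200.2616 payoff=0.0000 vs cont=1.1799 → 1.1799 [wait]  ⇒ S*(2)=-
t_1: node(1,0) S=115.1422 payoff=8.6478 vs cont=20.3323 → 20.3323 [wait]  node(1,1) S=166.5239 payoff=0.0000 vs cont=5.5098 → 5.5098 [wait]  ⇒ S*(1)=-
t_0: node(0,0) S=138.4700 payoff=0.0000 vs cont=13.0874 → 13.0874 [wait]  ⇒ S*(0)=-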